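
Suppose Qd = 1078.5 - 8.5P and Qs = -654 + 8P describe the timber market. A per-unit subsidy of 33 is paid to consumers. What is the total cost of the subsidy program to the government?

Pre-subsidy: 1078.5 - 8.5P = -654 + 8P gives P* = 105, Q* = 186.
With the rebate, buyers effectively pay Pb = Ps − 33, where Ps is the price sellers receive.
Demand in terms of Ps becomes Qd = 1078.5 − 8.5(Ps − 33) = 1359 - 8.5Ps. Setting this equal to supply: 1359 - 8.5Ps = -654 + 8Ps, so Ps = 122.
Buyers pay Pb = 122 − 33 = 89; Q' = -654 + 8·122 = 322.
Government outlay = subsidy × quantity = 33 × 322 = 10626.

Government cost = 10626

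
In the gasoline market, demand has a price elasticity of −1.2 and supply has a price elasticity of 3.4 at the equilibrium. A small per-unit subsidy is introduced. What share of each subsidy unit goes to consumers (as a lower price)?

For a small subsidy around the equilibrium, the benefit split depends on the relative slopes, which at a point are proportional to the elasticities.
Buyer share = εs/(εs + |εd|) = 3.4/(3.4 + 1.2) = 17/23; seller share = |εd|/(εs + |εd|) = 6/23.

Consumer share = 17/23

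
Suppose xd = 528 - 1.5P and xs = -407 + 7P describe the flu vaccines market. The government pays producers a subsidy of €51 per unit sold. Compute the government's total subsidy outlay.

Government cost = €21726

Pre-subsidy: 528 - 1.5P = -407 + 7P gives P* = 110, x* = 363.
With the subsidy, sellers receive Ps = Pb + 51 for each unit, where Pb is the price buyers pay.
Supply in terms of Pb becomes xs = -407 + 7(Pb + 51) = -50 + 7Pb. Setting this equal to demand: 528 - 1.5Pb = -50 + 7Pb, so Pb = 68.
Sellers receive Ps = 68 + 51 = 119; x' = 528 − 1.5·68 = 426.
Government outlay = subsidy × quantity = 51 × 426 = 21726.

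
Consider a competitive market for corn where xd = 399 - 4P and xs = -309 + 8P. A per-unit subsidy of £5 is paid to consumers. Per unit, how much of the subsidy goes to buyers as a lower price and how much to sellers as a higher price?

Buyers gain 10/3 per unit; sellers gain 5/3 per unit

Pre-subsidy: 399 - 4P = -309 + 8P gives P* = 59, x* = 163.
With the rebate, buyers effectively pay Pb = Ps − 5, where Ps is the price sellers receive.
Demand in terms of Ps becomes xd = 399 − 4(Ps − 5) = 419 - 4Ps. Setting this equal to supply: 419 - 4Ps = -309 + 8Ps, so Ps = 182/3.
Buyers pay Pb = 182/3 − 5 = 167/3; x' = -309 + 8·(182/3) = 529/3.
Buyers' price falls by P* − Pb = 59 − 167/3 = 10/3; sellers' price rises by Ps − P* = 182/3 − 59 = 5/3.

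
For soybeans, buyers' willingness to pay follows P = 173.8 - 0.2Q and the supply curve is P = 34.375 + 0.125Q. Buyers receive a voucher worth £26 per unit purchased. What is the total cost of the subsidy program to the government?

Pre-subsidy: 173.8 - 0.2Q = 34.375 + 0.125Q gives Q* = 429 and P* = 88.
With the rebate, buyers effectively pay Pb = Ps − 26, where Ps is the price sellers receive.
On the curves, Pb = 173.8 - 0.2Q and Ps = 34.375 + 0.125Q; the wedge Ps − Pb = 26 gives 34.375 + 0.125Q − (173.8 - 0.2Q) = 26, so Q' = 509.
Then Pb = 173.8 − 0.2·509 = 72 and Ps = 34.375 + 0.125·509 = 98.
Government outlay = subsidy × quantity = 26 × 509 = 13234.

Government cost = £13234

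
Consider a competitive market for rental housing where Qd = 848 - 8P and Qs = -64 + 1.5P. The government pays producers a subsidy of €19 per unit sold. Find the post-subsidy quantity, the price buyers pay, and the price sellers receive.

Q' = 104; buyers pay €93; sellers receive €112

Pre-subsidy: 848 - 8P = -64 + 1.5P gives P* = 96, Q* = 80.
With the subsidy, sellers receive Ps = Pb + 19 for each unit, where Pb is the price buyers pay.
Supply in terms of Pb becomes Qs = -64 + 1.5(Pb + 19) = -35.5 + 1.5Pb. Setting this equal to demand: 848 - 8Pb = -35.5 + 1.5Pb, so Pb = 93.
Sellers receive Ps = 93 + 19 = 112; Q' = 848 − 8·93 = 104.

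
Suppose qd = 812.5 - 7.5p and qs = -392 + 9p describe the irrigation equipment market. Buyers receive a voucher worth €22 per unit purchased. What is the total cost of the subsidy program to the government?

Government cost = €7810

Pre-subsidy: 812.5 - 7.5p = -392 + 9p gives p* = 73, q* = 265.
With the rebate, buyers effectively pay pb = ps − 22, where ps is the price sellers receive.
Demand in terms of ps becomes qd = 812.5 − 7.5(ps − 22) = 977.5 - 7.5ps. Setting this equal to supply: 977.5 - 7.5ps = -392 + 9ps, so ps = 83.
Buyers pay pb = 83 − 22 = 61; q' = -392 + 9·83 = 355.
Government outlay = subsidy × quantity = 22 × 355 = 7810.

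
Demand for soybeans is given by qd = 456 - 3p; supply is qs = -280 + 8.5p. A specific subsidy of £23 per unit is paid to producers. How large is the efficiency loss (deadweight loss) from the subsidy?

Deadweight loss = £586.5

Pre-subsidy: 456 - 3p = -280 + 8.5p gives p* = 64, q* = 264.
With the subsidy, sellers receive ps = pb + 23 for each unit, where pb is the price buyers pay.
Supply in terms of pb becomes qs = -280 + 8.5(pb + 23) = -84.5 + 8.5pb. Setting this equal to demand: 456 - 3pb = -84.5 + 8.5pb, so pb = 47.
Sellers receive ps = 47 + 23 = 70; q' = 456 − 3·47 = 315.
The subsidy expands output by 315 − 264 = 51 past the efficient level; on those units the gap between marginal cost and willingness to pay runs from 0 up to 23.
DWL = ½ × 23 × 51 = 586.5.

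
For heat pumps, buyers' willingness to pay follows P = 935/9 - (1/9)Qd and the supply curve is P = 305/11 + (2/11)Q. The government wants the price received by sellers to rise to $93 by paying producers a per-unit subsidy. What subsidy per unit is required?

At a seller price of 93, quantity supplied is -152.5 + 5.5·93 = 359.
Buyers absorb 359 only when they pay Pb = 935/9 − (1/9)·359 = 64.
s = Ps − Pb = 93 − 64 = 29.

Required subsidy s = $29 per unit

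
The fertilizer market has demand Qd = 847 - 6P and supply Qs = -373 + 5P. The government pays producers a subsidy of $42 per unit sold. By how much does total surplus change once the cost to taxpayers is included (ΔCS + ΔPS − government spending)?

Pre-subsidy: 847 - 6P = -373 + 5P gives P* = 1220/11, Q* = 1997/11.
With the subsidy, sellers receive Ps = Pb + 42 for each unit, where Pb is the price buyers pay.
Supply in terms of Pb becomes Qs = -373 + 5(Pb + 42) = -163 + 5Pb. Setting this equal to demand: 847 - 6Pb = -163 + 5Pb, so Pb = 1010/11.
Sellers receive Ps = 1010/11 + 42 = 1472/11; Q' = 847 − 6·(1010/11) = 3257/11.
ΔCS = ½(1997/11 + 3257/11)(1220/11 − 1010/11) = 551670/121; ΔPS = ½(1997/11 + 3257/11)(1472/11 − 1220/11) = 662004/121.
Government spending = 42 × 3257/11 = 136794/11.
Net change = 551670/121 + 662004/121 − 136794/11 = -26460/11. The loss equals the DWL triangle ½·42·1260/11.

Net change in total surplus = -26460/11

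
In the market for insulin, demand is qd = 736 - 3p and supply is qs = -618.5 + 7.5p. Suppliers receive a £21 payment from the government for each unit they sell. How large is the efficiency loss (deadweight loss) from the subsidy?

Pre-subsidy: 736 - 3p = -618.5 + 7.5p gives p* = 129, q* = 349.
With the subsidy, sellers receive ps = pb + 21 for each unit, where pb is the price buyers pay.
Supply in terms of pb becomes qs = -618.5 + 7.5(pb + 21) = -461 + 7.5pb. Setting this equal to demand: 736 - 3pb = -461 + 7.5pb, so pb = 114.
Sellers receive ps = 114 + 21 = 135; q' = 736 − 3·114 = 394.
The subsidy expands output by 394 − 349 = 45 past the efficient level; on those units the gap between marginal cost and willingness to pay runs from 0 up to 21.
DWL = ½ × 21 × 45 = 472.5.

Deadweight loss = £472.5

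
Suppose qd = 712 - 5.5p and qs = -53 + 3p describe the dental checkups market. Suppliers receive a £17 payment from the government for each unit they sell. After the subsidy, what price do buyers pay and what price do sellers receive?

Buyers pay £84; sellers receive £101

Pre-subsidy: 712 - 5.5p = -53 + 3p gives p* = 90, q* = 217.
With the subsidy, sellers receive ps = pb + 17 for each unit, where pb is the price buyers pay.
Supply in terms of pb becomes qs = -53 + 3(pb + 17) = -2 + 3pb. Setting this equal to demand: 712 - 5.5pb = -2 + 3pb, so pb = 84.
Sellers receive ps = 84 + 17 = 101; q' = 712 − 5.5·84 = 250.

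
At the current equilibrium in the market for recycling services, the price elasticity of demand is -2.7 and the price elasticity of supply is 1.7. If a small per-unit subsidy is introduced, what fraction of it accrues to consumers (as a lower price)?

For a small subsidy around the equilibrium, the benefit split depends on the relative slopes, which at a point are proportional to the elasticities.
Buyer share = εs/(εs + |εd|) = 1.7/(1.7 + 2.7) = 17/44; seller share = |εd|/(εs + |εd|) = 27/44.

Consumer share = 17/44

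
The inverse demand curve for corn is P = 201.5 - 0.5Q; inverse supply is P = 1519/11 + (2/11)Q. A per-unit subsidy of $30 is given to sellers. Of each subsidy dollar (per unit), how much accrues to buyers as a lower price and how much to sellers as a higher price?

Buyers gain $22 per unit; sellers gain $8 per unit

Pre-subsidy: 201.5 - 0.5Q = 1519/11 + (2/11)Q gives Q* = 93 and P* = 155.
With the subsidy, sellers receive Ps = Pb + 30 for each unit, where Pb is the price buyers pay.
On the curves, Pb = 201.5 - 0.5Q and Ps = 1519/11 + (2/11)Q; the wedge Ps − Pb = 30 gives 1519/11 + (2/11)Q − (201.5 - 0.5Q) = 30, so Q' = 137.
Then Pb = 201.5 − 0.5·137 = 133 and Ps = 1519/11 + (2/11)·137 = 163.
Buyers' price falls by P* − Pb = 155 − 133 = 22; sellers' price rises by Ps − P* = 163 − 155 = 8.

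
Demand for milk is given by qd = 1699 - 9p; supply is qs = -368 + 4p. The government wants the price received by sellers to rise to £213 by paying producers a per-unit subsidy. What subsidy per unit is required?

Required subsidy s = £78 per unit

At a seller price of 213, quantity supplied is -368 + 4·213 = 484.
Buyers absorb 484 only when they pay pb with 1699 − 9·pb = 484, i.e. pb = 135.
s = ps − pb = 213 − 135 = 78.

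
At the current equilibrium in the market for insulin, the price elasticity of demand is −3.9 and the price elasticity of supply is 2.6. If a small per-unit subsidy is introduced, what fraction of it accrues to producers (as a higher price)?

Producer share = 0.6

For a small subsidy around the equilibrium, the benefit split depends on the relative slopes, which at a point are proportional to the elasticities.
Buyer share = εs/(εs + |εd|) = 2.6/(2.6 + 3.9) = 0.4; seller share = |εd|/(εs + |εd|) = 0.6.
So producers capture 0.6 of the subsidy.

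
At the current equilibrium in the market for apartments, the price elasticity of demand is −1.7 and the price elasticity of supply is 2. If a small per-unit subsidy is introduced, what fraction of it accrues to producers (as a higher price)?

For a small subsidy around the equilibrium, the benefit split depends on the relative slopes, which at a point are proportional to the elasticities.
Buyer share = εs/(εs + |εd|) = 2/(2 + 1.7) = 20/37; seller share = |εd|/(εs + |εd|) = 17/37.
So producers capture 17/37 of the subsidy.

Producer share = 17/37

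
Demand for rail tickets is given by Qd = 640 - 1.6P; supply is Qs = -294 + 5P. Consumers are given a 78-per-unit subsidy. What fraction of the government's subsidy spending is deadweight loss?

Pre-subsidy: 640 - 1.6P = -294 + 5P gives P* = 4670/33, Q* = 13648/33.
With the rebate, buyers effectively pay Pb = Ps − 78, where Ps is the price sellers receive.
Demand in terms of Ps becomes Qd = 640 − 1.6(Ps − 78) = 764.8 - 1.6Ps. Setting this equal to supply: 764.8 - 1.6Ps = -294 + 5Ps, so Ps = 5294/33.
Buyers pay Pb = 5294/33 − 78 = 2720/33; Q' = -294 + 5·(5294/33) = 16768/33.
ΔCS = ½(13648/33 + 16768/33)(4670/33 − 2720/33) = 9885200/363; ΔPS = ½(13648/33 + 16768/33)(5294/33 − 4670/33) = 3163264/363.
Government spending = 78 × 16768/33 = 435968/11.
DWL = ½ × 78 × (16768/33 − 13648/33) = 40560/11; fraction = (40560/11) / (435968/11) = 195/2096.

DWL / government spending = 195/2096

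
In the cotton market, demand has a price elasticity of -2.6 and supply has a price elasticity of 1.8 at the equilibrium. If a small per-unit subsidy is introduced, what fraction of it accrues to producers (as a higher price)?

For a small subsidy around the equilibrium, the benefit split depends on the relative slopes, which at a point are proportional to the elasticities.
Buyer share = εs/(εs + |εd|) = 1.8/(1.8 + 2.6) = 9/22; seller share = |εd|/(εs + |εd|) = 13/22.
So producers capture 13/22 of the subsidy.

Producer share = 13/22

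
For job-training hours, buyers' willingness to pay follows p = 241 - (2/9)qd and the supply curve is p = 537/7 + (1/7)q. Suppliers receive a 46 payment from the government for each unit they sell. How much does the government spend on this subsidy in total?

Government cost = 26496

Pre-subsidy: 241 - (2/9)q = 537/7 + (1/7)q gives q* = 450 and p* = 141.
With the subsidy, sellers receive ps = pb + 46 for each unit, where pb is the price buyers pay.
On the curves, pb = 241 - (2/9)q and ps = 537/7 + (1/7)q; the wedge ps − pb = 46 gives 537/7 + (1/7)q − (241 - (2/9)q) = 46, so q' = 576.
Then pb = 241 − (2/9)·576 = 113 and ps = 537/7 + (1/7)·576 = 159.
Government outlay = subsidy × quantity = 46 × 576 = 26496.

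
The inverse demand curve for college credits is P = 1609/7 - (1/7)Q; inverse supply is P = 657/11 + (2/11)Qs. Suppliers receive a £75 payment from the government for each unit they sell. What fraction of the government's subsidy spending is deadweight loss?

Pre-subsidy: 1609/7 - (1/7)Q = 657/11 + (2/11)Q gives Q* = 524 and P* = 155.
With the subsidy, sellers receive Ps = Pb + 75 for each unit, where Pb is the price buyers pay.
On the curves, Pb = 1609/7 - (1/7)Q and Ps = 657/11 + (2/11)Q; the wedge Ps − Pb = 75 gives 657/11 + (2/11)Q − (1609/7 - (1/7)Q) = 75, so Q' = 755.
Then Pb = 1609/7 − (1/7)·755 = 122 and Ps = 657/11 + (2/11)·755 = 197.
ΔCS = ½(524 + 755)(155 − 122) = 21103.5; ΔPS = ½(524 + 755)(197 − 155) = 26859.
Government spending = 75 × 755 = 56625.
DWL = ½ × 75 × (755 − 524) = 8662.5; fraction = 8662.5 / 56625 = 231/1510.

DWL / government spending = 231/1510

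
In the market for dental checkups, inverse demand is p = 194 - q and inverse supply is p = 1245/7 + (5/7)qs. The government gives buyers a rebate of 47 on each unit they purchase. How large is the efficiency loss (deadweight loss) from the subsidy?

Pre-subsidy: 194 - q = 1245/7 + (5/7)q gives q* = 113/12 and p* = 2215/12.
With the rebate, buyers effectively pay pb = ps − 47, where ps is the price sellers receive.
On the curves, pb = 194 - q and ps = 1245/7 + (5/7)q; the wedge ps − pb = 47 gives 1245/7 + (5/7)q − (194 - q) = 47, so q' = 221/6.
Then pb = 194 − 1·(221/6) = 943/6 and ps = 1245/7 + (5/7)·(221/6) = 1225/6.
The subsidy expands output by 221/6 − 113/12 = 329/12 past the efficient level; on those units the gap between marginal cost and willingness to pay runs from 0 up to 47.
DWL = ½ × 47 × 329/12 = 15463/24.

Deadweight loss = 15463/24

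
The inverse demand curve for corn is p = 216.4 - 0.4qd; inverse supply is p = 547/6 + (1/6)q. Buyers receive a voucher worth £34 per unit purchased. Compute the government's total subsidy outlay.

Pre-subsidy: 216.4 - 0.4q = 547/6 + (1/6)q gives q* = 221 and p* = 128.
With the rebate, buyers effectively pay pb = ps − 34, where ps is the price sellers receive.
On the curves, pb = 216.4 - 0.4q and ps = 547/6 + (1/6)q; the wedge ps − pb = 34 gives 547/6 + (1/6)q − (216.4 - 0.4q) = 34, so q' = 281.
Then pb = 216.4 − 0.4·281 = 104 and ps = 547/6 + (1/6)·281 = 138.
Government outlay = subsidy × quantity = 34 × 281 = 9554.

Government cost = £9554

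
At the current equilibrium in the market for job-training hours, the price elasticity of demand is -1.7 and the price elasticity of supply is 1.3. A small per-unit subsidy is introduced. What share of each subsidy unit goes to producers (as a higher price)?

For a small subsidy around the equilibrium, the benefit split depends on the relative slopes, which at a point are proportional to the elasticities.
Buyer share = εs/(εs + |εd|) = 1.3/(1.3 + 1.7) = 13/30; seller share = |εd|/(εs + |εd|) = 17/30.
So producers capture 17/30 of the subsidy.

Producer share = 17/30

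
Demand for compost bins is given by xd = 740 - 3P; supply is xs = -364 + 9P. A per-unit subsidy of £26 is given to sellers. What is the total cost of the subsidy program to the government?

Pre-subsidy: 740 - 3P = -364 + 9P gives P* = 92, x* = 464.
With the subsidy, sellers receive Ps = Pb + 26 for each unit, where Pb is the price buyers pay.
Supply in terms of Pb becomes xs = -364 + 9(Pb + 26) = -130 + 9Pb. Setting this equal to demand: 740 - 3Pb = -130 + 9Pb, so Pb = 72.5.
Sellers receive Ps = 72.5 + 26 = 98.5; x' = 740 − 3·72.5 = 522.5.
Government outlay = subsidy × quantity = 26 × 522.5 = 13585.

Government cost = £13585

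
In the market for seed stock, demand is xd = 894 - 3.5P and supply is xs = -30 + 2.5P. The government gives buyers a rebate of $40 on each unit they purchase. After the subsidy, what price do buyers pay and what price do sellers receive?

Buyers pay 412/3; sellers receive 532/3

Pre-subsidy: 894 - 3.5P = -30 + 2.5P gives P* = 154, x* = 355.
With the rebate, buyers effectively pay Pb = Ps − 40, where Ps is the price sellers receive.
Demand in terms of Ps becomes xd = 894 − 3.5(Ps − 40) = 1034 - 3.5Ps. Setting this equal to supply: 1034 - 3.5Ps = -30 + 2.5Ps, so Ps = 532/3.
Buyers pay Pb = 532/3 − 40 = 412/3; x' = -30 + 2.5·(532/3) = 1240/3.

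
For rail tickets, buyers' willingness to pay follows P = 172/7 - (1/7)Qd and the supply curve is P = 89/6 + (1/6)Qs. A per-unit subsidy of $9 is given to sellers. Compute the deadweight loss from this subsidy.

Pre-subsidy: 172/7 - (1/7)Q = 89/6 + (1/6)Q gives Q* = 409/13 and P* = 261/13.
With the subsidy, sellers receive Ps = Pb + 9 for each unit, where Pb is the price buyers pay.
On the curves, Pb = 172/7 - (1/7)Q and Ps = 89/6 + (1/6)Q; the wedge Ps − Pb = 9 gives 89/6 + (1/6)Q − (172/7 - (1/7)Q) = 9, so Q' = 787/13.
Then Pb = 172/7 − (1/7)·(787/13) = 207/13 and Ps = 89/6 + (1/6)·(787/13) = 324/13.
The subsidy expands output by 787/13 − 409/13 = 378/13 past the efficient level; on those units the gap between marginal cost and willingness to pay runs from 0 up to 9.
DWL = ½ × 9 × 378/13 = 1701/13.

Deadweight loss = 1701/13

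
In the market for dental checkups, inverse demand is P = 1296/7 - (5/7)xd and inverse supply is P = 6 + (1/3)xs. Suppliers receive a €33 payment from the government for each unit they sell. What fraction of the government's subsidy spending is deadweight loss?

DWL / government spending = 7/90

Pre-subsidy: 1296/7 - (5/7)x = 6 + (1/3)x gives x* = 171 and P* = 63.
With the subsidy, sellers receive Ps = Pb + 33 for each unit, where Pb is the price buyers pay.
On the curves, Pb = 1296/7 - (5/7)x and Ps = 6 + (1/3)x; the wedge Ps − Pb = 33 gives 6 + (1/3)x − (1296/7 - (5/7)x) = 33, so x' = 202.5.
Then Pb = 1296/7 − (5/7)·202.5 = 40.5 and Ps = 6 + (1/3)·202.5 = 73.5.
ΔCS = ½(171 + 202.5)(63 − 40.5) = 4201.875; ΔPS = ½(171 + 202.5)(73.5 − 63) = 1960.875.
Government spending = 33 × 202.5 = 6682.5.
DWL = ½ × 33 × (202.5 − 171) = 519.75; fraction = 519.75 / 6682.5 = 7/90.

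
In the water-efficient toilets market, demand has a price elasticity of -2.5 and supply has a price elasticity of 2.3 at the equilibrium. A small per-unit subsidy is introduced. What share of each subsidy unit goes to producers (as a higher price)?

Producer share = 25/48

For a small subsidy around the equilibrium, the benefit split depends on the relative slopes, which at a point are proportional to the elasticities.
Buyer share = εs/(εs + |εd|) = 2.3/(2.3 + 2.5) = 23/48; seller share = |εd|/(εs + |εd|) = 25/48.
So producers capture 25/48 of the subsidy.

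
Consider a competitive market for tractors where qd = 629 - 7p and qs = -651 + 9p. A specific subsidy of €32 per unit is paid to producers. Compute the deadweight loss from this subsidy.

Deadweight loss = €2016

Pre-subsidy: 629 - 7p = -651 + 9p gives p* = 80, q* = 69.
With the subsidy, sellers receive ps = pb + 32 for each unit, where pb is the price buyers pay.
Supply in terms of pb becomes qs = -651 + 9(pb + 32) = -363 + 9pb. Setting this equal to demand: 629 - 7pb = -363 + 9pb, so pb = 62.
Sellers receive ps = 62 + 32 = 94; q' = 629 − 7·62 = 195.
The subsidy expands output by 195 − 69 = 126 past the efficient level; on those units the gap between marginal cost and willingness to pay runs from 0 up to 32.
DWL = ½ × 32 × 126 = 2016.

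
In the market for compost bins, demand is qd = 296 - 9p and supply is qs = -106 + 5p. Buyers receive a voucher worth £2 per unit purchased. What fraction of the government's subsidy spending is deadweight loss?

DWL / government spending = 45/616

Pre-subsidy: 296 - 9p = -106 + 5p gives p* = 201/7, q* = 263/7.
With the rebate, buyers effectively pay pb = ps − 2, where ps is the price sellers receive.
Demand in terms of ps becomes qd = 296 − 9(ps − 2) = 314 - 9ps. Setting this equal to supply: 314 - 9ps = -106 + 5ps, so ps = 30.
Buyers pay pb = 30 − 2 = 28; q' = -106 + 5·30 = 44.
ΔCS = ½(263/7 + 44)(201/7 − 28) = 2855/98; ΔPS = ½(263/7 + 44)(30 − 201/7) = 5139/98.
Government spending = 2 × 44 = 88.
DWL = ½ × 2 × (44 − 263/7) = 45/7; fraction = (45/7) / 88 = 45/616.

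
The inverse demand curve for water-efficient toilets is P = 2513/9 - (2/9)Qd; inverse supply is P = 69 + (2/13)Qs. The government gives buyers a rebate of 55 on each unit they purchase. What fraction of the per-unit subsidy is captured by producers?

Pre-subsidy: 2513/9 - (2/9)Q = 69 + (2/13)Q gives Q* = 559 and P* = 155.
With the rebate, buyers effectively pay Pb = Ps − 55, where Ps is the price sellers receive.
On the curves, Pb = 2513/9 - (2/9)Q and Ps = 69 + (2/13)Q; the wedge Ps − Pb = 55 gives 69 + (2/13)Q − (2513/9 - (2/9)Q) = 55, so Q' = 705.25.
Then Pb = 2513/9 − (2/9)·705.25 = 122.5 and Ps = 69 + (2/13)·705.25 = 177.5.
Buyers' price falls by P* − Pb = 155 − 122.5 = 32.5; sellers' price rises by Ps − P* = 177.5 − 155 = 22.5.
So producers capture 22.5/55 = 9/22 of each unit of subsidy.

Producer share = 9/22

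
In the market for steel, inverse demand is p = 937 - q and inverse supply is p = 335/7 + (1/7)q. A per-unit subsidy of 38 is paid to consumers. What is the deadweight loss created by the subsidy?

Pre-subsidy: 937 - q = 335/7 + (1/7)q gives q* = 778 and p* = 159.
With the rebate, buyers effectively pay pb = ps − 38, where ps is the price sellers receive.
On the curves, pb = 937 - q and ps = 335/7 + (1/7)q; the wedge ps − pb = 38 gives 335/7 + (1/7)q − (937 - q) = 38, so q' = 811.25.
Then pb = 937 − 1·811.25 = 125.75 and ps = 335/7 + (1/7)·811.25 = 163.75.
The subsidy expands output by 811.25 − 778 = 33.25 past the efficient level; on those units the gap between marginal cost and willingness to pay runs from 0 up to 38.
DWL = ½ × 38 × 33.25 = 631.75.

Deadweight loss = 631.75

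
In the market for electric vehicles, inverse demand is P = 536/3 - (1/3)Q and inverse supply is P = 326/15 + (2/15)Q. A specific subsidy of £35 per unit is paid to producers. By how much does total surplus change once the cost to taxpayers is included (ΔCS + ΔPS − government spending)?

Pre-subsidy: 536/3 - (1/3)Q = 326/15 + (2/15)Q gives Q* = 2354/7 and P* = 466/7.
With the subsidy, sellers receive Ps = Pb + 35 for each unit, where Pb is the price buyers pay.
On the curves, Pb = 536/3 - (1/3)Q and Ps = 326/15 + (2/15)Q; the wedge Ps − Pb = 35 gives 326/15 + (2/15)Q − (536/3 - (1/3)Q) = 35, so Q' = 2879/7.
Then Pb = 536/3 − (1/3)·(2879/7) = 291/7 and Ps = 326/15 + (2/15)·(2879/7) = 536/7.
ΔCS = ½(2354/7 + 2879/7)(466/7 − 291/7) = 130825/14; ΔPS = ½(2354/7 + 2879/7)(536/7 − 466/7) = 26165/7.
Government spending = 35 × 2879/7 = 14395.
Net change = 130825/14 + 26165/7 − 14395 = -1312.5. The loss equals the DWL triangle ½·35·75.

Net change in total surplus = -£1312.5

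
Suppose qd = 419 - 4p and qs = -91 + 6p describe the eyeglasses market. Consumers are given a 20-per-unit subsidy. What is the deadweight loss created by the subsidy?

Deadweight loss = 480

Pre-subsidy: 419 - 4p = -91 + 6p gives p* = 51, q* = 215.
With the rebate, buyers effectively pay pb = ps − 20, where ps is the price sellers receive.
Demand in terms of ps becomes qd = 419 − 4(ps − 20) = 499 - 4ps. Setting this equal to supply: 499 - 4ps = -91 + 6ps, so ps = 59.
Buyers pay pb = 59 − 20 = 39; q' = -91 + 6·59 = 263.
The subsidy expands output by 263 − 215 = 48 past the efficient level; on those units the gap between marginal cost and willingness to pay runs from 0 up to 20.
DWL = ½ × 20 × 48 = 480.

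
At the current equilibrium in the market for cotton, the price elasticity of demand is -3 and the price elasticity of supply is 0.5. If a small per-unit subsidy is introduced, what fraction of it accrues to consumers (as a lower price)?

For a small subsidy around the equilibrium, the benefit split depends on the relative slopes, which at a point are proportional to the elasticities.
Buyer share = εs/(εs + |εd|) = 0.5/(0.5 + 3) = 1/7; seller share = |εd|/(εs + |εd|) = 6/7.

Consumer share = 1/7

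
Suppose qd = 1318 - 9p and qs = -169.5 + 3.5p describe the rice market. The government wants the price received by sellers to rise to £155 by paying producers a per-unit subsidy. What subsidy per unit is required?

Required subsidy s = £50 per unit

At a seller price of 155, quantity supplied is -169.5 + 3.5·155 = 373.
Buyers absorb 373 only when they pay pb with 1318 − 9·pb = 373, i.e. pb = 105.
s = ps − pb = 155 − 105 = 50.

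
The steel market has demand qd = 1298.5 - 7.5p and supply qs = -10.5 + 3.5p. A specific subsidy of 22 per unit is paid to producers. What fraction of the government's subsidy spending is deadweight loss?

Pre-subsidy: 1298.5 - 7.5p = -10.5 + 3.5p gives p* = 119, q* = 406.
With the subsidy, sellers receive ps = pb + 22 for each unit, where pb is the price buyers pay.
Supply in terms of pb becomes qs = -10.5 + 3.5(pb + 22) = 66.5 + 3.5pb. Setting this equal to demand: 1298.5 - 7.5pb = 66.5 + 3.5pb, so pb = 112.
Sellers receive ps = 112 + 22 = 134; q' = 1298.5 − 7.5·112 = 458.5.
ΔCS = ½(406 + 458.5)(119 − 112) = 3025.75; ΔPS = ½(406 + 458.5)(134 − 119) = 6483.75.
Government spending = 22 × 458.5 = 10087.
DWL = ½ × 22 × (458.5 − 406) = 577.5; fraction = 577.5 / 10087 = 15/262.

DWL / government spending = 15/262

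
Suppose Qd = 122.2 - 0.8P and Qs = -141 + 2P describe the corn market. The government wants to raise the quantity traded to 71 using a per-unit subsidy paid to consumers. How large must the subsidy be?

At Q = 71, invert demand for the buyer price: Pb = (122.2 − 71)/0.8 = 64; invert supply for the seller price: Ps = (71 − (-141))/2 = 106.
The subsidy must fill the gap: s = Ps − Pb = 106 − 64 = 42.

Required subsidy s = 42 per unit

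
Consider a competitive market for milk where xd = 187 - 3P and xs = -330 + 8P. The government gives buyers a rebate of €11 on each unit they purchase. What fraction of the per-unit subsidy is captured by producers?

Pre-subsidy: 187 - 3P = -330 + 8P gives P* = 47, x* = 46.
With the rebate, buyers effectively pay Pb = Ps − 11, where Ps is the price sellers receive.
Demand in terms of Ps becomes xd = 187 − 3(Ps − 11) = 220 - 3Ps. Setting this equal to supply: 220 - 3Ps = -330 + 8Ps, so Ps = 50.
Buyers pay Pb = 50 − 11 = 39; x' = -330 + 8·50 = 70.
Buyers' price falls by P* − Pb = 47 − 39 = 8; sellers' price rises by Ps − P* = 50 − 47 = 3.
So producers capture 3/11 = 3/11 of each unit of subsidy.

Producer share = 3/11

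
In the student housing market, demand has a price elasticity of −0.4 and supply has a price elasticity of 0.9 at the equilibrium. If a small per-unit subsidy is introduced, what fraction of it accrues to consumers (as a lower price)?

For a small subsidy around the equilibrium, the benefit split depends on the relative slopes, which at a point are proportional to the elasticities.
Buyer share = εs/(εs + |εd|) = 0.9/(0.9 + 0.4) = 9/13; seller share = |εd|/(εs + |εd|) = 4/13.

Consumer share = 9/13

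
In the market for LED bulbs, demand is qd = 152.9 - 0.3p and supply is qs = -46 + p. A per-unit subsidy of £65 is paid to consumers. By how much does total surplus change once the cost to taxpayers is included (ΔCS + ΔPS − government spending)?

Net change in total surplus = -£487.5

Pre-subsidy: 152.9 - 0.3p = -46 + p gives p* = 153, q* = 107.
With the rebate, buyers effectively pay pb = ps − 65, where ps is the price sellers receive.
Demand in terms of ps becomes qd = 152.9 − 0.3(ps − 65) = 172.4 - 0.3ps. Setting this equal to supply: 172.4 - 0.3ps = -46 + ps, so ps = 168.
Buyers pay pb = 168 − 65 = 103; q' = -46 + 1·168 = 122.
ΔCS = ½(107 + 122)(153 − 103) = 5725; ΔPS = ½(107 + 122)(168 − 153) = 1717.5.
Government spending = 65 × 122 = 7930.
Net change = 5725 + 1717.5 − 7930 = -487.5. The loss equals the DWL triangle ½·65·15.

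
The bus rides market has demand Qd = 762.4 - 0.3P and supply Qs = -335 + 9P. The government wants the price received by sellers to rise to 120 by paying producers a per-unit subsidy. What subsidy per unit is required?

Required subsidy s = 62 per unit

At a seller price of 120, quantity supplied is -335 + 9·120 = 745.
Buyers absorb 745 only when they pay Pb with 762.4 − 0.3·Pb = 745, i.e. Pb = 58.
s = Ps − Pb = 120 − 58 = 62.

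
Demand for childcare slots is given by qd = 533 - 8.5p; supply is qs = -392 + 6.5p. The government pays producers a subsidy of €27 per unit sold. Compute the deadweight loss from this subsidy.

Pre-subsidy: 533 - 8.5p = -392 + 6.5p gives p* = 185/3, q* = 53/6.
With the subsidy, sellers receive ps = pb + 27 for each unit, where pb is the price buyers pay.
Supply in terms of pb becomes qs = -392 + 6.5(pb + 27) = -216.5 + 6.5pb. Setting this equal to demand: 533 - 8.5pb = -216.5 + 6.5pb, so pb = 1499/30.
Sellers receive ps = 1499/30 + 27 = 2309/30; q' = 533 − 8.5·(1499/30) = 6497/60.
The subsidy expands output by 6497/60 − 53/6 = 99.45 past the efficient level; on those units the gap between marginal cost and willingness to pay runs from 0 up to 27.
DWL = ½ × 27 × 99.45 = 1342.575.

Deadweight loss = €1342.575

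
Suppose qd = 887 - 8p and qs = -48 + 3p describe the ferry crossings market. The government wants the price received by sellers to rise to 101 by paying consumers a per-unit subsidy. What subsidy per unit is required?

At a seller price of 101, quantity supplied is -48 + 3·101 = 255.
Buyers absorb 255 only when they pay pb with 887 − 8·pb = 255, i.e. pb = 79.
s = ps − pb = 101 − 79 = 22.

Required subsidy s = 22 per unit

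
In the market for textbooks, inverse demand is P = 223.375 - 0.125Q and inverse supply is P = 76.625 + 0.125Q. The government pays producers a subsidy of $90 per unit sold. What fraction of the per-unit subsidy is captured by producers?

Pre-subsidy: 223.375 - 0.125Q = 76.625 + 0.125Q gives Q* = 587 and P* = 150.
With the subsidy, sellers receive Ps = Pb + 90 for each unit, where Pb is the price buyers pay.
On the curves, Pb = 223.375 - 0.125Q and Ps = 76.625 + 0.125Q; the wedge Ps − Pb = 90 gives 76.625 + 0.125Q − (223.375 - 0.125Q) = 90, so Q' = 947.
Then Pb = 223.375 − 0.125·947 = 105 and Ps = 76.625 + 0.125·947 = 195.
Buyers' price falls by P* − Pb = 150 − 105 = 45; sellers' price rises by Ps − P* = 195 − 150 = 45.
So producers capture 45/90 = 0.5 of each unit of subsidy.

Producer share = 0.5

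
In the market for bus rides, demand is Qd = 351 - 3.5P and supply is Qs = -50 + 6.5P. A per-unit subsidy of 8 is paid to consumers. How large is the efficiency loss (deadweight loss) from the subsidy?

Pre-subsidy: 351 - 3.5P = -50 + 6.5P gives P* = 40.1, Q* = 210.65.
With the rebate, buyers effectively pay Pb = Ps − 8, where Ps is the price sellers receive.
Demand in terms of Ps becomes Qd = 351 − 3.5(Ps − 8) = 379 - 3.5Ps. Setting this equal to supply: 379 - 3.5Ps = -50 + 6.5Ps, so Ps = 42.9.
Buyers pay Pb = 42.9 − 8 = 34.9; Q' = -50 + 6.5·42.9 = 228.85.
The subsidy expands output by 228.85 − 210.65 = 18.2 past the efficient level; on those units the gap between marginal cost and willingness to pay runs from 0 up to 8.
DWL = ½ × 8 × 18.2 = 72.8.

Deadweight loss = 72.8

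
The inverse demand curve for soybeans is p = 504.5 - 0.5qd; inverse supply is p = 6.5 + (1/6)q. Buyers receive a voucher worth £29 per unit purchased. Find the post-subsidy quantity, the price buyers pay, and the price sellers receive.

Pre-subsidy: 504.5 - 0.5q = 6.5 + (1/6)q gives q* = 747 and p* = 131.
With the rebate, buyers effectively pay pb = ps − 29, where ps is the price sellers receive.
On the curves, pb = 504.5 - 0.5q and ps = 6.5 + (1/6)q; the wedge ps − pb = 29 gives 6.5 + (1/6)q − (504.5 - 0.5q) = 29, so q' = 790.5.
Then pb = 504.5 − 0.5·790.5 = 109.25 and ps = 6.5 + (1/6)·790.5 = 138.25.

q' = 790.5; buyers pay £109.25; sellers receive £138.25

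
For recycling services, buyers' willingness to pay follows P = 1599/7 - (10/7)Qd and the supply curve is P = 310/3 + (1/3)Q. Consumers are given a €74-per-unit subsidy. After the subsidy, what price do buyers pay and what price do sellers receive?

Pre-subsidy: 1599/7 - (10/7)Q = 310/3 + (1/3)Q gives Q* = 71 and P* = 127.
With the rebate, buyers effectively pay Pb = Ps − 74, where Ps is the price sellers receive.
On the curves, Pb = 1599/7 - (10/7)Q and Ps = 310/3 + (1/3)Q; the wedge Ps − Pb = 74 gives 310/3 + (1/3)Q − (1599/7 - (10/7)Q) = 74, so Q' = 113.
Then Pb = 1599/7 − (10/7)·113 = 67 and Ps = 310/3 + (1/3)·113 = 141.

Buyers pay €67; sellers receive €141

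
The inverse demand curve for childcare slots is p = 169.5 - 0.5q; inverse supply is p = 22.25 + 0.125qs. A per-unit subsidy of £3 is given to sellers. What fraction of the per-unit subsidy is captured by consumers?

Consumer share = 0.8

Pre-subsidy: 169.5 - 0.5q = 22.25 + 0.125q gives q* = 235.6 and p* = 51.7.
With the subsidy, sellers receive ps = pb + 3 for each unit, where pb is the price buyers pay.
On the curves, pb = 169.5 - 0.5q and ps = 22.25 + 0.125q; the wedge ps − pb = 3 gives 22.25 + 0.125q − (169.5 - 0.5q) = 3, so q' = 240.4.
Then pb = 169.5 − 0.5·240.4 = 49.3 and ps = 22.25 + 0.125·240.4 = 52.3.
Buyers' price falls by p* − pb = 51.7 − 49.3 = 2.4; sellers' price rises by ps − p* = 52.3 − 51.7 = 0.6.
So consumers capture 2.4/3 = 0.8 of each unit of subsidy.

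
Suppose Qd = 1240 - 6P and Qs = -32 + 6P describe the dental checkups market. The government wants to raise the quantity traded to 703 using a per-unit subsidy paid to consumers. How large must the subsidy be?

Required subsidy s = 33 per unit

At Q = 703, invert demand for the buyer price: Pb = (1240 − 703)/6 = 89.5; invert supply for the seller price: Ps = (703 − (-32))/6 = 122.5.
The subsidy must fill the gap: s = Ps − Pb = 122.5 − 89.5 = 33.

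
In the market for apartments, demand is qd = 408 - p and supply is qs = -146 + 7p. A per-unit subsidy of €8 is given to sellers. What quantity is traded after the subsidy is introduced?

Pre-subsidy: 408 - p = -146 + 7p gives p* = 69.25, q* = 338.75.
With the subsidy, sellers receive ps = pb + 8 for each unit, where pb is the price buyers pay.
Supply in terms of pb becomes qs = -146 + 7(pb + 8) = -90 + 7pb. Setting this equal to demand: 408 - pb = -90 + 7pb, so pb = 62.25.
Sellers receive ps = 62.25 + 8 = 70.25; q' = 408 − 1·62.25 = 345.75.

q' = 345.75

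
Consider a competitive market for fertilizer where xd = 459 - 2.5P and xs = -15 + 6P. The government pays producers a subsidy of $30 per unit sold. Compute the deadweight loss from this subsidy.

Pre-subsidy: 459 - 2.5P = -15 + 6P gives P* = 948/17, x* = 5433/17.
With the subsidy, sellers receive Ps = Pb + 30 for each unit, where Pb is the price buyers pay.
Supply in terms of Pb becomes xs = -15 + 6(Pb + 30) = 165 + 6Pb. Setting this equal to demand: 459 - 2.5Pb = 165 + 6Pb, so Pb = 588/17.
Sellers receive Ps = 588/17 + 30 = 1098/17; x' = 459 − 2.5·(588/17) = 6333/17.
The subsidy expands output by 6333/17 − 5433/17 = 900/17 past the efficient level; on those units the gap between marginal cost and willingness to pay runs from 0 up to 30.
DWL = ½ × 30 × 900/17 = 13500/17.

Deadweight loss = 13500/17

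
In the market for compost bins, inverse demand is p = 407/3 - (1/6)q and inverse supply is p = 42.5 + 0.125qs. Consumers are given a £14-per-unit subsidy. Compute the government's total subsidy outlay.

Pre-subsidy: 407/3 - (1/6)q = 42.5 + 0.125q gives q* = 2236/7 and p* = 577/7.
With the rebate, buyers effectively pay pb = ps − 14, where ps is the price sellers receive.
On the curves, pb = 407/3 - (1/6)q and ps = 42.5 + 0.125q; the wedge ps − pb = 14 gives 42.5 + 0.125q − (407/3 - (1/6)q) = 14, so q' = 2572/7.
Then pb = 407/3 − (1/6)·(2572/7) = 521/7 and ps = 42.5 + 0.125·(2572/7) = 619/7.
Government outlay = subsidy × quantity = 14 × 2572/7 = 5144.

Government cost = £5144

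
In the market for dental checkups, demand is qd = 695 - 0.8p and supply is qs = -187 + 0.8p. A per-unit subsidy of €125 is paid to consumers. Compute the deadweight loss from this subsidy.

Pre-subsidy: 695 - 0.8p = -187 + 0.8p gives p* = 551.25, q* = 254.
With the rebate, buyers effectively pay pb = ps − 125, where ps is the price sellers receive.
Demand in terms of ps becomes qd = 695 − 0.8(ps − 125) = 795 - 0.8ps. Setting this equal to supply: 795 - 0.8ps = -187 + 0.8ps, so ps = 613.75.
Buyers pay pb = 613.75 − 125 = 488.75; q' = -187 + 0.8·613.75 = 304.
The subsidy expands output by 304 − 254 = 50 past the efficient level; on those units the gap between marginal cost and willingness to pay runs from 0 up to 125.
DWL = ½ × 125 × 50 = 3125.

Deadweight loss = €3125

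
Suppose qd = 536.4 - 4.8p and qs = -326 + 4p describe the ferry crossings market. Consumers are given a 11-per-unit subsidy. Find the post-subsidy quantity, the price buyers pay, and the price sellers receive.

q' = 90; buyers pay 93; sellers receive 104

Pre-subsidy: 536.4 - 4.8p = -326 + 4p gives p* = 98, q* = 66.
With the rebate, buyers effectively pay pb = ps − 11, where ps is the price sellers receive.
Demand in terms of ps becomes qd = 536.4 − 4.8(ps − 11) = 589.2 - 4.8ps. Setting this equal to supply: 589.2 - 4.8ps = -326 + 4ps, so ps = 104.
Buyers pay pb = 104 − 11 = 93; q' = -326 + 4·104 = 90.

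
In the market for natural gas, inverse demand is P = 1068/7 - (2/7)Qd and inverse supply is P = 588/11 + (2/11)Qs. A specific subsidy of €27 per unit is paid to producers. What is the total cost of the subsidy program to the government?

Government cost = €7283.25

Pre-subsidy: 1068/7 - (2/7)Q = 588/11 + (2/11)Q gives Q* = 212 and P* = 92.
With the subsidy, sellers receive Ps = Pb + 27 for each unit, where Pb is the price buyers pay.
On the curves, Pb = 1068/7 - (2/7)Q and Ps = 588/11 + (2/11)Q; the wedge Ps − Pb = 27 gives 588/11 + (2/11)Q − (1068/7 - (2/7)Q) = 27, so Q' = 269.75.
Then Pb = 1068/7 − (2/7)·269.75 = 75.5 and Ps = 588/11 + (2/11)·269.75 = 102.5.
Government outlay = subsidy × quantity = 27 × 269.75 = 7283.25.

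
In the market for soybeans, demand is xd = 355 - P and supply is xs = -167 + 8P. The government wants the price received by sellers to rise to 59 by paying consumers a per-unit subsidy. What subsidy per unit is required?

Required subsidy s = 9 per unit

At a seller price of 59, quantity supplied is -167 + 8·59 = 305.
Buyers absorb 305 only when they pay Pb with 355 − 1·Pb = 305, i.e. Pb = 50.
s = Ps − Pb = 59 − 50 = 9.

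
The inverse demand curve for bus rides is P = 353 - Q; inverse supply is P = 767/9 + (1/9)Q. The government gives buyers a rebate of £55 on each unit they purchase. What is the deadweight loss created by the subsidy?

Deadweight loss = £1361.25

Pre-subsidy: 353 - Q = 767/9 + (1/9)Q gives Q* = 241 and P* = 112.
With the rebate, buyers effectively pay Pb = Ps − 55, where Ps is the price sellers receive.
On the curves, Pb = 353 - Q and Ps = 767/9 + (1/9)Q; the wedge Ps − Pb = 55 gives 767/9 + (1/9)Q − (353 - Q) = 55, so Q' = 290.5.
Then Pb = 353 − 1·290.5 = 62.5 and Ps = 767/9 + (1/9)·290.5 = 117.5.
The subsidy expands output by 290.5 − 241 = 49.5 past the efficient level; on those units the gap between marginal cost and willingness to pay runs from 0 up to 55.
DWL = ½ × 55 × 49.5 = 1361.25.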